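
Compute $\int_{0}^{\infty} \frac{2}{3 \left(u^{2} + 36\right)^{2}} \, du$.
$\frac{\pi}{1296}$

Begin with the known result
$$J(a) = \int_{0}^{\infty} \frac{2}{3 \left(a^{2} + u^{2}\right)} \, du = \frac{\pi}{3 a}.$$

Differentiating under the integral sign with respect to $a$,
$$\frac{dJ}{da} = \int_{0}^{\infty} - \frac{4 a}{3 \left(a^{2} + u^{2}\right)^{2}} \, du = - \frac{\pi}{3 a^{2}},$$
so $\int_{0}^{\infty} \frac{2}{3 \left(a^{2} + u^{2}\right)^{2}} \, du = \frac{\pi}{6 a^{3}}$.

Setting $a = 6$:
$$I = \frac{\pi}{1296}.$$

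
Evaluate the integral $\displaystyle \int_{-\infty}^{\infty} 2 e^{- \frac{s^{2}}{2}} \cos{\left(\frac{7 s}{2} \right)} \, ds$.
$\frac{2 \sqrt{2} \sqrt{\pi}}{e^{\frac{49}{8}}}$

Define $I(b) = \int_{-\infty}^{\infty} 2 e^{- \frac{s^{2}}{2}} \cos{\left(b s \right)} \, ds$.

Differentiating under the integral sign,
$$I'(b) = \int_{-\infty}^{\infty} - 2 s e^{- \frac{s^{2}}{2}} \sin{\left(b s \right)} \, ds.$$

Integrate $\int_{-\infty}^{\infty} s \sin(b s)\, e^{- \frac{s^{2}}{2}}\, ds$ by parts with $u = \sin(b s)$ and $dv = s\, e^{- \frac{s^{2}}{2}}\, ds$, giving $v = - e^{- \frac{s^{2}}{2}}$. The boundary term vanishes and
$$\int_{-\infty}^{\infty} s \sin(b s)\, e^{- \frac{s^{2}}{2}}\, ds = b \int_{-\infty}^{\infty} \cos(b s)\, e^{- \frac{s^{2}}{2}}\, ds,$$
so $I'(b) = - b\, I(b)$.

This is a separable first-order ODE; solving with the initial condition $I(0) = \int_{-\infty}^{\infty} 2 e^{- \frac{s^{2}}{2}}\,ds = 2 \sqrt{2} \sqrt{\pi}$ gives
$$I(b) = 2 \sqrt{2} \sqrt{\pi} e^{- \frac{b^{2}}{2}}.$$

Setting $b = \frac{7}{2}$:
$$I = \frac{2 \sqrt{2} \sqrt{\pi}}{e^{\frac{49}{8}}}.$$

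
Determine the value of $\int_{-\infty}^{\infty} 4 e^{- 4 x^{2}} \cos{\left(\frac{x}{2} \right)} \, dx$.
$\frac{2 \sqrt{\pi}}{e^{\frac{1}{64}}}$

Define $I(b) = \int_{-\infty}^{\infty} 4 e^{- 4 x^{2}} \cos{\left(b x \right)} \, dx$.

Differentiating under the integral sign,
$$I'(b) = \int_{-\infty}^{\infty} - 4 x e^{- 4 x^{2}} \sin{\left(b x \right)} \, dx.$$

Integrate $\int_{-\infty}^{\infty} x \sin(b x)\, e^{- 4 x^{2}}\, dx$ by parts with $u = \sin(b x)$ and $dv = x\, e^{- 4 x^{2}}\, dx$, giving $v = - \frac{e^{- 4 x^{2}}}{8}$. The boundary term vanishes and
$$\int_{-\infty}^{\infty} x \sin(b x)\, e^{- 4 x^{2}}\, dx = \frac{b}{8} \int_{-\infty}^{\infty} \cos(b x)\, e^{- 4 x^{2}}\, dx,$$
so $I'(b) = - \frac{b}{8}\, I(b)$.

This is a separable first-order ODE; solving with the initial condition $I(0) = \int_{-\infty}^{\infty} 4 e^{- 4 x^{2}}\,dx = 2 \sqrt{\pi}$ gives
$$I(b) = 2 \sqrt{\pi} e^{- \frac{b^{2}}{16}}.$$

Setting $b = \frac{1}{2}$:
$$I = \frac{2 \sqrt{\pi}}{e^{\frac{1}{64}}}.$$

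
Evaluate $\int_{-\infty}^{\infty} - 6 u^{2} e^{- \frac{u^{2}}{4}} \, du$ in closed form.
$- 24 \sqrt{\pi}$

Begin with the known integral
$$J(a) = \int_{-\infty}^{\infty} - 6 e^{- a u^{2}} \, du = - \frac{6 \sqrt{\pi}}{\sqrt{a}}.$$

Differentiating under the integral sign brings down a factor of $(-u^2)$:
$$\frac{dJ}{da} = \int_{-\infty}^{\infty} 6 u^{2} e^{- a u^{2}} \, du = \frac{3 \sqrt{\pi}}{a^{\frac{3}{2}}}.$$

The integral on the left is $-I$, so $I = - \frac{3 \sqrt{\pi}}{a^{\frac{3}{2}}}$.

Setting $a = \frac{1}{4}$:
$$I = - 24 \sqrt{\pi}.$$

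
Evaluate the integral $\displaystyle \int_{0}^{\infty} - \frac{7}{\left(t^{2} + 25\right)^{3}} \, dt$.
$- \frac{21 \pi}{50000}$

Begin with the known result
$$J(a) = \int_{0}^{\infty} - \frac{7}{a^{2} + t^{2}} \, dt = - \frac{7 \pi}{2 a}.$$

Differentiating under the integral sign with respect to $a$,
$$\frac{dJ}{da} = \int_{0}^{\infty} \frac{14 a}{\left(a^{2} + t^{2}\right)^{2}} \, dt = \frac{7 \pi}{2 a^{2}},$$
so $\int_{0}^{\infty} - \frac{7}{\left(a^{2} + t^{2}\right)^{2}} \, dt = - \frac{7 \pi}{4 a^{3}}$.

Repeating — each differentiation of $1/(t^2+a^2)^j$ produces $-2ja/(t^2+a^2)^{j+1}$ — and dividing through by $-2ja$ at each step yields, after $2$ differentiations in total,
$$\int_{0}^{\infty} - \frac{7}{\left(a^{2} + t^{2}\right)^{3}} \, dt = - \frac{21 \pi}{16 a^{5}}.$$

Setting $a = 5$:
$$I = - \frac{21 \pi}{50000}.$$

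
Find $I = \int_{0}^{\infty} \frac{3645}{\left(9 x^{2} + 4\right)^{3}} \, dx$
$\frac{3645 \pi}{512}$

Recall the elementary integral
$$J(a) = \int_{0}^{\infty} \frac{5}{a^{2} + x^{2}} \, dx = \frac{5 \pi}{2 a}.$$

Differentiating under the integral sign with respect to $a$,
$$\frac{dJ}{da} = \int_{0}^{\infty} - \frac{10 a}{\left(a^{2} + x^{2}\right)^{2}} \, dx = - \frac{5 \pi}{2 a^{2}},$$
so $\int_{0}^{\infty} \frac{5}{\left(a^{2} + x^{2}\right)^{2}} \, dx = \frac{5 \pi}{4 a^{3}}$.

Repeating — each differentiation of $1/(x^2+a^2)^j$ produces $-2ja/(x^2+a^2)^{j+1}$ — and dividing through by $-2ja$ at each step yields, after $2$ differentiations in total,
$$\int_{0}^{\infty} \frac{5}{\left(a^{2} + x^{2}\right)^{3}} \, dx = \frac{15 \pi}{16 a^{5}}.$$

Setting $a = \frac{2}{3}$:
$$I = \frac{3645 \pi}{512}.$$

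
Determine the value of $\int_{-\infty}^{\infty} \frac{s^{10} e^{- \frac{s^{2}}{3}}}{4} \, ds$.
$\frac{229635 \sqrt{3} \sqrt{\pi}}{128}$

Begin with the known integral
$$J(a) = \int_{-\infty}^{\infty} \frac{e^{- a s^{2}}}{4} \, ds = \frac{\sqrt{\pi}}{4 \sqrt{a}}.$$

Differentiating under the integral sign brings down a factor of $(-s^2)$:
$$\frac{dJ}{da} = \int_{-\infty}^{\infty} - \frac{s^{2} e^{- a s^{2}}}{4} \, ds = - \frac{\sqrt{\pi}}{8 a^{\frac{3}{2}}}.$$

Repeating $5$ times in total — each differentiation brings down another $(-s^2)$ — gives
$$\frac{d^{5}J}{da^{5}} = \int_{-\infty}^{\infty} - \frac{s^{10} e^{- a s^{2}}}{4} \, ds = - \frac{945 \sqrt{\pi}}{128 a^{\frac{11}{2}}},$$
and the integrand here is $(-1)^{5}$ times the target integrand, so $I = (-1)^{5}\,\frac{d^{5}J}{da^{5}} = \frac{945 \sqrt{\pi}}{128 a^{\frac{11}{2}}}$.

Setting $a = \frac{1}{3}$:
$$I = \frac{229635 \sqrt{3} \sqrt{\pi}}{128}.$$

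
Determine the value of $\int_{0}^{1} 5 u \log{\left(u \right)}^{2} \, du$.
$\frac{5}{4}$

Begin with the known integral
$$J(a) = \int_{0}^{1} 5 u^{a} \, du = \frac{5}{a + 1}.$$

Differentiating under the integral sign brings down a factor of $\ln u$:
$$\frac{dJ}{da} = \int_{0}^{1} 5 u^{a} \log{\left(u \right)} \, du = - \frac{5}{\left(a + 1\right)^{2}}.$$

Repeating twice in total — each differentiation brings down another $\ln u$ — gives
$$\frac{d^{2}J}{da^{2}} = \int_{0}^{1} 5 u^{a} \log{\left(u \right)}^{2} \, du = \frac{10}{\left(a + 1\right)^{3}},$$
and the integrand here is exactly the target integrand, so $I = \frac{10}{\left(a + 1\right)^{3}}$.

Setting $a = 1$:
$$I = \frac{5}{4}.$$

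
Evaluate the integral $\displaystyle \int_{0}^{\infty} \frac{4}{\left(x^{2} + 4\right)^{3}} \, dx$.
$\frac{3 \pi}{128}$

Start from the standard arctangent integral
$$J(a) = \int_{0}^{\infty} \frac{4}{a^{2} + x^{2}} \, dx = \frac{2 \pi}{a}.$$

Differentiating under the integral sign with respect to $a$,
$$\frac{dJ}{da} = \int_{0}^{\infty} - \frac{8 a}{\left(a^{2} + x^{2}\right)^{2}} \, dx = - \frac{2 \pi}{a^{2}},$$
so $\int_{0}^{\infty} \frac{4}{\left(a^{2} + x^{2}\right)^{2}} \, dx = \frac{\pi}{a^{3}}$.

Repeating — each differentiation of $1/(x^2+a^2)^j$ produces $-2ja/(x^2+a^2)^{j+1}$ — and dividing through by $-2ja$ at each step yields, after $2$ differentiations in total,
$$\int_{0}^{\infty} \frac{4}{\left(a^{2} + x^{2}\right)^{3}} \, dx = \frac{3 \pi}{4 a^{5}}.$$

Setting $a = 2$:
$$I = \frac{3 \pi}{128}.$$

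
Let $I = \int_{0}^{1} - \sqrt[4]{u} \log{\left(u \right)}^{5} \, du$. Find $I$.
$\frac{98304}{3125}$

Start from the elementary integral
$$J(a) = \int_{0}^{1} - u^{a} \, du = - \frac{1}{a + 1}.$$

Differentiating under the integral sign brings down a factor of $\ln u$:
$$\frac{dJ}{da} = \int_{0}^{1} - u^{a} \log{\left(u \right)} \, du = \frac{1}{\left(a + 1\right)^{2}}.$$

Repeating $5$ times in total — each differentiation brings down another $\ln u$ — gives
$$\frac{d^{5}J}{da^{5}} = \int_{0}^{1} - u^{a} \log{\left(u \right)}^{5} \, du = \frac{120}{\left(a + 1\right)^{6}},$$
and the integrand here is exactly the target integrand, so $I = \frac{120}{\left(a + 1\right)^{6}}$.

Setting $a = \frac{1}{4}$:
$$I = \frac{98304}{3125}.$$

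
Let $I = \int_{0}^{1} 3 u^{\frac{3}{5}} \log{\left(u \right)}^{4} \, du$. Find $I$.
$\frac{28125}{4096}$

Consider the simpler parametrised integral
$$J(a) = \int_{0}^{1} 3 u^{a} \, du = \frac{3}{a + 1}.$$

Differentiating under the integral sign brings down a factor of $\ln u$:
$$\frac{dJ}{da} = \int_{0}^{1} 3 u^{a} \log{\left(u \right)} \, du = - \frac{3}{\left(a + 1\right)^{2}}.$$

Repeating $4$ times in total — each differentiation brings down another $\ln u$ — gives
$$\frac{d^{4}J}{da^{4}} = \int_{0}^{1} 3 u^{a} \log{\left(u \right)}^{4} \, du = \frac{72}{\left(a + 1\right)^{5}},$$
and the integrand here is exactly the target integrand, so $I = \frac{72}{\left(a + 1\right)^{5}}$.

Setting $a = \frac{3}{5}$:
$$I = \frac{28125}{4096}.$$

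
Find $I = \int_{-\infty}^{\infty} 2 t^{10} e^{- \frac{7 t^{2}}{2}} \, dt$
$\frac{270 \sqrt{14} \sqrt{\pi}}{16807}$

Consider the simpler parametrised integral
$$J(a) = \int_{-\infty}^{\infty} 2 e^{- a t^{2}} \, dt = \frac{2 \sqrt{\pi}}{\sqrt{a}}.$$

Differentiating under the integral sign brings down a factor of $(-t^2)$:
$$\frac{dJ}{da} = \int_{-\infty}^{\infty} - 2 t^{2} e^{- a t^{2}} \, dt = - \frac{\sqrt{\pi}}{a^{\frac{3}{2}}}.$$

Repeating $5$ times in total — each differentiation brings down another $(-t^2)$ — gives
$$\frac{d^{5}J}{da^{5}} = \int_{-\infty}^{\infty} - 2 t^{10} e^{- a t^{2}} \, dt = - \frac{945 \sqrt{\pi}}{16 a^{\frac{11}{2}}},$$
and the integrand here is $(-1)^{5}$ times the target integrand, so $I = (-1)^{5}\,\frac{d^{5}J}{da^{5}} = \frac{945 \sqrt{\pi}}{16 a^{\frac{11}{2}}}$.

Setting $a = \frac{7}{2}$:
$$I = \frac{270 \sqrt{14} \sqrt{\pi}}{16807}.$$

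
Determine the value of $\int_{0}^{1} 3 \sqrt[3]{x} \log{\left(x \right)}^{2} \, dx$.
$\frac{81}{32}$

Consider the simpler parametrised integral
$$J(a) = \int_{0}^{1} 3 x^{a} \, dx = \frac{3}{a + 1}.$$

Differentiating under the integral sign brings down a factor of $\ln x$:
$$\frac{dJ}{da} = \int_{0}^{1} 3 x^{a} \log{\left(x \right)} \, dx = - \frac{3}{\left(a + 1\right)^{2}}.$$

Repeating twice in total — each differentiation brings down another $\ln x$ — gives
$$\frac{d^{2}J}{da^{2}} = \int_{0}^{1} 3 x^{a} \log{\left(x \right)}^{2} \, dx = \frac{6}{\left(a + 1\right)^{3}},$$
and the integrand here is exactly the target integrand, so $I = \frac{6}{\left(a + 1\right)^{3}}$.

Setting $a = \frac{1}{3}$:
$$I = \frac{81}{32}.$$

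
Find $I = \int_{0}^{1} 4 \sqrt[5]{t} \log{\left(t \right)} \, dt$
$- \frac{25}{9}$

Consider the simpler parametrised integral
$$J(a) = \int_{0}^{1} 4 t^{a} \, dt = \frac{4}{a + 1}.$$

Differentiating under the integral sign brings down a factor of $\ln t$:
$$\frac{dJ}{da} = \int_{0}^{1} 4 t^{a} \log{\left(t \right)} \, dt = - \frac{4}{\left(a + 1\right)^{2}}.$$

The integral on the left is $I$, so $I = - \frac{4}{\left(a + 1\right)^{2}}$.

Setting $a = \frac{1}{5}$:
$$I = - \frac{25}{9}.$$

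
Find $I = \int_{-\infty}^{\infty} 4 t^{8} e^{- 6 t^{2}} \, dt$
$\frac{35 \sqrt{6} \sqrt{\pi}}{10368}$

Consider the simpler parametrised integral
$$J(a) = \int_{-\infty}^{\infty} 4 e^{- a t^{2}} \, dt = \frac{4 \sqrt{\pi}}{\sqrt{a}}.$$

Differentiating under the integral sign brings down a factor of $(-t^2)$:
$$\frac{dJ}{da} = \int_{-\infty}^{\infty} - 4 t^{2} e^{- a t^{2}} \, dt = - \frac{2 \sqrt{\pi}}{a^{\frac{3}{2}}}.$$

Repeating $4$ times in total — each differentiation brings down another $(-t^2)$ — gives
$$\frac{d^{4}J}{da^{4}} = \int_{-\infty}^{\infty} 4 t^{8} e^{- a t^{2}} \, dt = \frac{105 \sqrt{\pi}}{4 a^{\frac{9}{2}}},$$
and the integrand here is exactly the target integrand, so $I = \frac{105 \sqrt{\pi}}{4 a^{\frac{9}{2}}}$.

Setting $a = 6$:
$$I = \frac{35 \sqrt{6} \sqrt{\pi}}{10368}.$$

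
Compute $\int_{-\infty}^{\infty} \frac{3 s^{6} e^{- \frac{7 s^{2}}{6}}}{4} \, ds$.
$\frac{1215 \sqrt{42} \sqrt{\pi}}{9604}$

Begin with the known integral
$$J(a) = \int_{-\infty}^{\infty} \frac{3 e^{- a s^{2}}}{4} \, ds = \frac{3 \sqrt{\pi}}{4 \sqrt{a}}.$$

Differentiating under the integral sign brings down a factor of $(-s^2)$:
$$\frac{dJ}{da} = \int_{-\infty}^{\infty} - \frac{3 s^{2} e^{- a s^{2}}}{4} \, ds = - \frac{3 \sqrt{\pi}}{8 a^{\frac{3}{2}}}.$$

Repeating $3$ times in total — each differentiation brings down another $(-s^2)$ — gives
$$\frac{d^{3}J}{da^{3}} = \int_{-\infty}^{\infty} - \frac{3 s^{6} e^{- a s^{2}}}{4} \, ds = - \frac{45 \sqrt{\pi}}{32 a^{\frac{7}{2}}},$$
and the integrand here is $(-1)^{3}$ times the target integrand, so $I = (-1)^{3}\,\frac{d^{3}J}{da^{3}} = \frac{45 \sqrt{\pi}}{32 a^{\frac{7}{2}}}$.

Setting $a = \frac{7}{6}$:
$$I = \frac{1215 \sqrt{42} \sqrt{\pi}}{9604}.$$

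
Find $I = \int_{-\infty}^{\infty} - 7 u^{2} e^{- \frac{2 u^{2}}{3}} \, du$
$- \frac{21 \sqrt{6} \sqrt{\pi}}{8}$

Consider the simpler parametrised integral
$$J(a) = \int_{-\infty}^{\infty} - 7 e^{- a u^{2}} \, du = - \frac{7 \sqrt{\pi}}{\sqrt{a}}.$$

Differentiating under the integral sign brings down a factor of $(-u^2)$:
$$\frac{dJ}{da} = \int_{-\infty}^{\infty} 7 u^{2} e^{- a u^{2}} \, du = \frac{7 \sqrt{\pi}}{2 a^{\frac{3}{2}}}.$$

The integral on the left is $-I$, so $I = - \frac{7 \sqrt{\pi}}{2 a^{\frac{3}{2}}}$.

Setting $a = \frac{2}{3}$:
$$I = - \frac{21 \sqrt{6} \sqrt{\pi}}{8}.$$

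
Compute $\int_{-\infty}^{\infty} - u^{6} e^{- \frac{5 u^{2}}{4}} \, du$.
$- \frac{48 \sqrt{5} \sqrt{\pi}}{125}$

Begin with the known integral
$$J(a) = \int_{-\infty}^{\infty} - e^{- a u^{2}} \, du = - \frac{\sqrt{\pi}}{\sqrt{a}}.$$

Differentiating under the integral sign brings down a factor of $(-u^2)$:
$$\frac{dJ}{da} = \int_{-\infty}^{\infty} u^{2} e^{- a u^{2}} \, du = \frac{\sqrt{\pi}}{2 a^{\frac{3}{2}}}.$$

Repeating $3$ times in total — each differentiation brings down another $(-u^2)$ — gives
$$\frac{d^{3}J}{da^{3}} = \int_{-\infty}^{\infty} u^{6} e^{- a u^{2}} \, du = \frac{15 \sqrt{\pi}}{8 a^{\frac{7}{2}}},$$
and the integrand here is $(-1)^{3}$ times the target integrand, so $I = (-1)^{3}\,\frac{d^{3}J}{da^{3}} = - \frac{15 \sqrt{\pi}}{8 a^{\frac{7}{2}}}$.

Setting $a = \frac{5}{4}$:
$$I = - \frac{48 \sqrt{5} \sqrt{\pi}}{125}.$$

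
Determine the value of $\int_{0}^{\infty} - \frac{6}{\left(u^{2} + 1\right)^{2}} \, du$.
$- \frac{3 \pi}{2}$

Recall the elementary integral
$$J(a) = \int_{0}^{\infty} - \frac{6}{a^{2} + u^{2}} \, du = - \frac{3 \pi}{a}.$$

Differentiating under the integral sign with respect to $a$,
$$\frac{dJ}{da} = \int_{0}^{\infty} \frac{12 a}{\left(a^{2} + u^{2}\right)^{2}} \, du = \frac{3 \pi}{a^{2}},$$
so $\int_{0}^{\infty} - \frac{6}{\left(a^{2} + u^{2}\right)^{2}} \, du = - \frac{3 \pi}{2 a^{3}}$.

Setting $a = 1$:
$$I = - \frac{3 \pi}{2}.$$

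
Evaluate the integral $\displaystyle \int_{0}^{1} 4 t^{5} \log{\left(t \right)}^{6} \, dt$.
$\frac{5}{486}$

Consider the simpler parametrised integral
$$J(a) = \int_{0}^{1} 4 t^{a} \, dt = \frac{4}{a + 1}.$$

Differentiating under the integral sign brings down a factor of $\ln t$:
$$\frac{dJ}{da} = \int_{0}^{1} 4 t^{a} \log{\left(t \right)} \, dt = - \frac{4}{\left(a + 1\right)^{2}}.$$

Repeating $6$ times in total — each differentiation brings down another $\ln t$ — gives
$$\frac{d^{6}J}{da^{6}} = \int_{0}^{1} 4 t^{a} \log{\left(t \right)}^{6} \, dt = \frac{2880}{\left(a + 1\right)^{7}},$$
and the integrand here is exactly the target integrand, so $I = \frac{2880}{\left(a + 1\right)^{7}}$.

Setting $a = 5$:
$$I = \frac{5}{486}.$$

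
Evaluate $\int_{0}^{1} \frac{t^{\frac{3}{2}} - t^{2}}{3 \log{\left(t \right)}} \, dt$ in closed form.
$- \frac{\log{\left(3 \right)}}{3} - \frac{\log{\left(2 \right)}}{3} + \frac{\log{\left(5 \right)}}{3}$

Replace the exponent $2$ by a parameter $a$: let $I(a) = \int_{0}^{1} \frac{t^{\frac{3}{2}} - t^{a}}{3 \log{\left(t \right)}} \, dt$.

Since $\dfrac{\partial}{\partial a}\,t^{a} = t^{a} \ln t$, the $\ln t$ in the denominator cancels and
$$\frac{dI}{da} = \int_{0}^{1} - \frac{1}{3} t^{a} \, dt = - \frac{1}{3} \left[\frac{t^{a+1}}{a+1}\right]_0^1 = - \frac{1}{3 a + 3}.$$

Integrating with respect to $a$ gives $I(a) = - \frac{\log{\left(a + 1 \right)}}{3} - \frac{\log{\left(2 \right)}}{3} + \frac{\log{\left(5 \right)}}{3} + C$.

At $a = \frac{3}{2}$ the integrand is identically $0$, so $I(\frac{3}{2}) = 0$. The closed form gives $0$, hence $C = 0$.

Setting $a = 2$:
$$I = - \frac{\log{\left(3 \right)}}{3} - \frac{\log{\left(2 \right)}}{3} + \frac{\log{\left(5 \right)}}{3}.$$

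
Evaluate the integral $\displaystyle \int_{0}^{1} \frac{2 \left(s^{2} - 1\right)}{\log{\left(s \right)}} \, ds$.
$\log{\left(9 \right)}$

Replace the exponent $2$ by a parameter $a$: let $I(a) = \int_{0}^{1} \frac{2 \left(s^{a} - 1\right)}{\log{\left(s \right)}} \, ds$.

Since $\dfrac{\partial}{\partial a}\,s^{a} = s^{a} \ln s$, the $\ln s$ in the denominator cancels and
$$\frac{dI}{da} = \int_{0}^{1} 2 s^{a} \, ds = 2 \left[\frac{s^{a+1}}{a+1}\right]_0^1 = \frac{2}{a + 1}.$$

Integrating with respect to $a$ gives $I(a) = 2 \log{\left(a + 1 \right)} + C$.

At $a = 0$ the integrand is identically $0$, so $I(0) = 0$. The closed form gives $0$, hence $C = 0$.

Setting $a = 2$:
$$I = \log{\left(9 \right)}.$$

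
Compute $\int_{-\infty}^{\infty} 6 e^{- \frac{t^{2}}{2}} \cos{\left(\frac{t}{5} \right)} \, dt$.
$\frac{6 \sqrt{2} \sqrt{\pi}}{e^{\frac{1}{50}}}$

Define $I(b) = \int_{-\infty}^{\infty} 6 e^{- \frac{t^{2}}{2}} \cos{\left(b t \right)} \, dt$.

Differentiating under the integral sign,
$$I'(b) = \int_{-\infty}^{\infty} - 6 t e^{- \frac{t^{2}}{2}} \sin{\left(b t \right)} \, dt.$$

Integrate $\int_{-\infty}^{\infty} t \sin(b t)\, e^{- \frac{t^{2}}{2}}\, dt$ by parts with $u = \sin(b t)$ and $dv = t\, e^{- \frac{t^{2}}{2}}\, dt$, giving $v = - e^{- \frac{t^{2}}{2}}$. The boundary term vanishes and
$$\int_{-\infty}^{\infty} t \sin(b t)\, e^{- \frac{t^{2}}{2}}\, dt = b \int_{-\infty}^{\infty} \cos(b t)\, e^{- \frac{t^{2}}{2}}\, dt,$$
so $I'(b) = - b\, I(b)$.

This is a separable first-order ODE; solving with the initial condition $I(0) = \int_{-\infty}^{\infty} 6 e^{- \frac{t^{2}}{2}}\,dt = 6 \sqrt{2} \sqrt{\pi}$ gives
$$I(b) = 6 \sqrt{2} \sqrt{\pi} e^{- \frac{b^{2}}{2}}.$$

Setting $b = \frac{1}{5}$:
$$I = \frac{6 \sqrt{2} \sqrt{\pi}}{e^{\frac{1}{50}}}.$$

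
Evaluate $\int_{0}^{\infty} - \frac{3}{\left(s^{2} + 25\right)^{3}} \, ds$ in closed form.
$- \frac{9 \pi}{50000}$

Recall the elementary integral
$$J(a) = \int_{0}^{\infty} - \frac{3}{a^{2} + s^{2}} \, ds = - \frac{3 \pi}{2 a}.$$

Differentiating under the integral sign with respect to $a$,
$$\frac{dJ}{da} = \int_{0}^{\infty} \frac{6 a}{\left(a^{2} + s^{2}\right)^{2}} \, ds = \frac{3 \pi}{2 a^{2}},$$
so $\int_{0}^{\infty} - \frac{3}{\left(a^{2} + s^{2}\right)^{2}} \, ds = - \frac{3 \pi}{4 a^{3}}$.

Repeating — each differentiation of $1/(s^2+a^2)^j$ produces $-2ja/(s^2+a^2)^{j+1}$ — and dividing through by $-2ja$ at each step yields, after $2$ differentiations in total,
$$\int_{0}^{\infty} - \frac{3}{\left(a^{2} + s^{2}\right)^{3}} \, ds = - \frac{9 \pi}{16 a^{5}}.$$

Setting $a = 5$:
$$I = - \frac{9 \pi}{50000}.$$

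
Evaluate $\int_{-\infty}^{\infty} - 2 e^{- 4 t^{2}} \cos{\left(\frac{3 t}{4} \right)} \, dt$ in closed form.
$- \frac{\sqrt{\pi}}{e^{\frac{9}{256}}}$

Treat the cosine frequency as a parameter and define $I(b) = \int_{-\infty}^{\infty} - 2 e^{- 4 t^{2}} \cos{\left(b t \right)} \, dt$.

Differentiating under the integral sign,
$$I'(b) = \int_{-\infty}^{\infty} 2 t e^{- 4 t^{2}} \sin{\left(b t \right)} \, dt.$$

Integrate $\int_{-\infty}^{\infty} t \sin(b t)\, e^{- 4 t^{2}}\, dt$ by parts with $u = \sin(b t)$ and $dv = t\, e^{- 4 t^{2}}\, dt$, giving $v = - \frac{e^{- 4 t^{2}}}{8}$. The boundary term vanishes and
$$\int_{-\infty}^{\infty} t \sin(b t)\, e^{- 4 t^{2}}\, dt = \frac{b}{8} \int_{-\infty}^{\infty} \cos(b t)\, e^{- 4 t^{2}}\, dt,$$
so $I'(b) = - \frac{b}{8}\, I(b)$.

This is a separable first-order ODE; solving with the initial condition $I(0) = \int_{-\infty}^{\infty} - 2 e^{- 4 t^{2}}\,dt = - \sqrt{\pi}$ gives
$$I(b) = - \sqrt{\pi} e^{- \frac{b^{2}}{16}}.$$

Setting $b = \frac{3}{4}$:
$$I = - \frac{\sqrt{\pi}}{e^{\frac{9}{256}}}.$$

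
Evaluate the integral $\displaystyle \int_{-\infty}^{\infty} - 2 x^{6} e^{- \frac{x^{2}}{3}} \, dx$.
$- \frac{405 \sqrt{3} \sqrt{\pi}}{4}$

Start from the elementary integral
$$J(a) = \int_{-\infty}^{\infty} - 2 e^{- a x^{2}} \, dx = - \frac{2 \sqrt{\pi}}{\sqrt{a}}.$$

Differentiating under the integral sign brings down a factor of $(-x^2)$:
$$\frac{dJ}{da} = \int_{-\infty}^{\infty} 2 x^{2} e^{- a x^{2}} \, dx = \frac{\sqrt{\pi}}{a^{\frac{3}{2}}}.$$

Repeating $3$ times in total — each differentiation brings down another $(-x^2)$ — gives
$$\frac{d^{3}J}{da^{3}} = \int_{-\infty}^{\infty} 2 x^{6} e^{- a x^{2}} \, dx = \frac{15 \sqrt{\pi}}{4 a^{\frac{7}{2}}},$$
and the integrand here is $(-1)^{3}$ times the target integrand, so $I = (-1)^{3}\,\frac{d^{3}J}{da^{3}} = - \frac{15 \sqrt{\pi}}{4 a^{\frac{7}{2}}}$.

Setting $a = \frac{1}{3}$:
$$I = - \frac{405 \sqrt{3} \sqrt{\pi}}{4}.$$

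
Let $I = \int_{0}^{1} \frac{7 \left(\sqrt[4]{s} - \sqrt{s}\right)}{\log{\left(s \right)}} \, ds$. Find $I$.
$\log{\left(\frac{78125}{279936} \right)}$

Introduce a parameter $a$ in the exponent: let $I(a) = \int_{0}^{1} \frac{7 \left(- \sqrt{s} + s^{a}\right)}{\log{\left(s \right)}} \, ds$.

Since $\dfrac{\partial}{\partial a}\,s^{a} = s^{a} \ln s$, the $\ln s$ in the denominator cancels and
$$\frac{dI}{da} = \int_{0}^{1} 7 s^{a} \, ds = 7 \left[\frac{s^{a+1}}{a+1}\right]_0^1 = \frac{7}{a + 1}.$$

Integrating with respect to $a$ gives $I(a) = \log{\left(\frac{128 \left(a + 1\right)^{7}}{2187} \right)} + C$.

At $a = \frac{1}{2}$ the integrand is identically $0$, so $I(\frac{1}{2}) = 0$. The closed form gives $0$, hence $C = 0$.

Setting $a = \frac{1}{4}$:
$$I = \log{\left(\frac{78125}{279936} \right)}.$$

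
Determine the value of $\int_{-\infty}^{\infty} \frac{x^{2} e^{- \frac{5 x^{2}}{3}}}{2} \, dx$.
$\frac{3 \sqrt{15} \sqrt{\pi}}{100}$

Start from the elementary integral
$$J(a) = \int_{-\infty}^{\infty} \frac{e^{- a x^{2}}}{2} \, dx = \frac{\sqrt{\pi}}{2 \sqrt{a}}.$$

Differentiating under the integral sign brings down a factor of $(-x^2)$:
$$\frac{dJ}{da} = \int_{-\infty}^{\infty} - \frac{x^{2} e^{- a x^{2}}}{2} \, dx = - \frac{\sqrt{\pi}}{4 a^{\frac{3}{2}}}.$$

The integral on the left is $-I$, so $I = \frac{\sqrt{\pi}}{4 a^{\frac{3}{2}}}$.

Setting $a = \frac{5}{3}$:
$$I = \frac{3 \sqrt{15} \sqrt{\pi}}{100}.$$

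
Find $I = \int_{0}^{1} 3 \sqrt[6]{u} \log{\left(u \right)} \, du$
$- \frac{108}{49}$

Start from the elementary integral
$$J(a) = \int_{0}^{1} 3 u^{a} \, du = \frac{3}{a + 1}.$$

Differentiating under the integral sign brings down a factor of $\ln u$:
$$\frac{dJ}{da} = \int_{0}^{1} 3 u^{a} \log{\left(u \right)} \, du = - \frac{3}{\left(a + 1\right)^{2}}.$$

The integral on the left is $I$, so $I = - \frac{3}{\left(a + 1\right)^{2}}$.

Setting $a = \frac{1}{6}$:
$$I = - \frac{108}{49}.$$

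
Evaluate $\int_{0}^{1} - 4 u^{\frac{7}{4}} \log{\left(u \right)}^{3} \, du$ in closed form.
$\frac{6144}{14641}$

Consider the simpler parametrised integral
$$J(a) = \int_{0}^{1} - 4 u^{a} \, du = - \frac{4}{a + 1}.$$

Differentiating under the integral sign brings down a factor of $\ln u$:
$$\frac{dJ}{da} = \int_{0}^{1} - 4 u^{a} \log{\left(u \right)} \, du = \frac{4}{\left(a + 1\right)^{2}}.$$

Repeating $3$ times in total — each differentiation brings down another $\ln u$ — gives
$$\frac{d^{3}J}{da^{3}} = \int_{0}^{1} - 4 u^{a} \log{\left(u \right)}^{3} \, du = \frac{24}{\left(a + 1\right)^{4}},$$
and the integrand here is exactly the target integrand, so $I = \frac{24}{\left(a + 1\right)^{4}}$.

Setting $a = \frac{7}{4}$:
$$I = \frac{6144}{14641}.$$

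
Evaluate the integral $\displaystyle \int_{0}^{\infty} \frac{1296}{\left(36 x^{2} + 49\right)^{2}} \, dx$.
$\frac{54 \pi}{343}$

Begin with the known result
$$J(a) = \int_{0}^{\infty} \frac{1}{a^{2} + x^{2}} \, dx = \frac{\pi}{2 a}.$$

Differentiating under the integral sign with respect to $a$,
$$\frac{dJ}{da} = \int_{0}^{\infty} - \frac{2 a}{\left(a^{2} + x^{2}\right)^{2}} \, dx = - \frac{\pi}{2 a^{2}},$$
so $\int_{0}^{\infty} \frac{1}{\left(a^{2} + x^{2}\right)^{2}} \, dx = \frac{\pi}{4 a^{3}}$.

Setting $a = \frac{7}{6}$:
$$I = \frac{54 \pi}{343}.$$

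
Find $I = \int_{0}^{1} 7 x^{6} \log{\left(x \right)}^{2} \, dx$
$\frac{2}{49}$

Begin with the known integral
$$J(a) = \int_{0}^{1} 7 x^{a} \, dx = \frac{7}{a + 1}.$$

Differentiating under the integral sign brings down a factor of $\ln x$:
$$\frac{dJ}{da} = \int_{0}^{1} 7 x^{a} \log{\left(x \right)} \, dx = - \frac{7}{\left(a + 1\right)^{2}}.$$

Repeating twice in total — each differentiation brings down another $\ln x$ — gives
$$\frac{d^{2}J}{da^{2}} = \int_{0}^{1} 7 x^{a} \log{\left(x \right)}^{2} \, dx = \frac{14}{\left(a + 1\right)^{3}},$$
and the integrand here is exactly the target integrand, so $I = \frac{14}{\left(a + 1\right)^{3}}$.

Setting $a = 6$:
$$I = \frac{2}{49}.$$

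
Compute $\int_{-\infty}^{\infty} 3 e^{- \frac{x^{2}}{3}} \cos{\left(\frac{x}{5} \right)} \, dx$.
$\frac{3 \sqrt{3} \sqrt{\pi}}{e^{\frac{3}{100}}}$

Let $b$ denote the cosine frequency and define $I(b) = \int_{-\infty}^{\infty} 3 e^{- \frac{x^{2}}{3}} \cos{\left(b x \right)} \, dx$.

Differentiating under the integral sign,
$$I'(b) = \int_{-\infty}^{\infty} - 3 x e^{- \frac{x^{2}}{3}} \sin{\left(b x \right)} \, dx.$$

Integrate $\int_{-\infty}^{\infty} x \sin(b x)\, e^{- \frac{x^{2}}{3}}\, dx$ by parts with $u = \sin(b x)$ and $dv = x\, e^{- \frac{x^{2}}{3}}\, dx$, giving $v = - \frac{3 e^{- \frac{x^{2}}{3}}}{2}$. The boundary term vanishes and
$$\int_{-\infty}^{\infty} x \sin(b x)\, e^{- \frac{x^{2}}{3}}\, dx = \frac{3 b}{2} \int_{-\infty}^{\infty} \cos(b x)\, e^{- \frac{x^{2}}{3}}\, dx,$$
so $I'(b) = - \frac{3 b}{2}\, I(b)$.

This is a separable first-order ODE; solving with the initial condition $I(0) = \int_{-\infty}^{\infty} 3 e^{- \frac{x^{2}}{3}}\,dx = 3 \sqrt{3} \sqrt{\pi}$ gives
$$I(b) = 3 \sqrt{3} \sqrt{\pi} e^{- \frac{3 b^{2}}{4}}.$$

Setting $b = \frac{1}{5}$:
$$I = \frac{3 \sqrt{3} \sqrt{\pi}}{e^{\frac{3}{100}}}.$$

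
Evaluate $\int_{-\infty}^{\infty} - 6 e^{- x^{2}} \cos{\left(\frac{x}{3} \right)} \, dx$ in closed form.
$- \frac{6 \sqrt{\pi}}{e^{\frac{1}{36}}}$

Let $b$ denote the cosine frequency and define $I(b) = \int_{-\infty}^{\infty} - 6 e^{- x^{2}} \cos{\left(b x \right)} \, dx$.

Differentiating under the integral sign,
$$I'(b) = \int_{-\infty}^{\infty} 6 x e^{- x^{2}} \sin{\left(b x \right)} \, dx.$$

Integrate $\int_{-\infty}^{\infty} x \sin(b x)\, e^{- x^{2}}\, dx$ by parts with $u = \sin(b x)$ and $dv = x\, e^{- x^{2}}\, dx$, giving $v = - \frac{e^{- x^{2}}}{2}$. The boundary term vanishes and
$$\int_{-\infty}^{\infty} x \sin(b x)\, e^{- x^{2}}\, dx = \frac{b}{2} \int_{-\infty}^{\infty} \cos(b x)\, e^{- x^{2}}\, dx,$$
so $I'(b) = - \frac{b}{2}\, I(b)$.

This is a separable first-order ODE; solving with the initial condition $I(0) = \int_{-\infty}^{\infty} - 6 e^{- x^{2}}\,dx = - 6 \sqrt{\pi}$ gives
$$I(b) = - 6 \sqrt{\pi} e^{- \frac{b^{2}}{4}}.$$

Setting $b = \frac{1}{3}$:
$$I = - \frac{6 \sqrt{\pi}}{e^{\frac{1}{36}}}.$$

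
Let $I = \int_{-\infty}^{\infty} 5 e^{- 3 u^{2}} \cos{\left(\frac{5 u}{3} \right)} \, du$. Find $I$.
$\frac{5 \sqrt{3} \sqrt{\pi}}{3 e^{\frac{25}{108}}}$

Let $b$ denote the cosine frequency and define $I(b) = \int_{-\infty}^{\infty} 5 e^{- 3 u^{2}} \cos{\left(b u \right)} \, du$.

Differentiating under the integral sign,
$$I'(b) = \int_{-\infty}^{\infty} - 5 u e^{- 3 u^{2}} \sin{\left(b u \right)} \, du.$$

Integrate $\int_{-\infty}^{\infty} u \sin(b u)\, e^{- 3 u^{2}}\, du$ by parts with $w = \sin(b u)$ and $dv = u\, e^{- 3 u^{2}}\, du$, giving $v = - \frac{e^{- 3 u^{2}}}{6}$. The boundary term vanishes and
$$\int_{-\infty}^{\infty} u \sin(b u)\, e^{- 3 u^{2}}\, du = \frac{b}{6} \int_{-\infty}^{\infty} \cos(b u)\, e^{- 3 u^{2}}\, du,$$
so $I'(b) = - \frac{b}{6}\, I(b)$.

This is a separable first-order ODE; solving with the initial condition $I(0) = \int_{-\infty}^{\infty} 5 e^{- 3 u^{2}}\,du = \frac{5 \sqrt{3} \sqrt{\pi}}{3}$ gives
$$I(b) = \frac{5 \sqrt{3} \sqrt{\pi} e^{- \frac{b^{2}}{12}}}{3}.$$

Setting $b = \frac{5}{3}$:
$$I = \frac{5 \sqrt{3} \sqrt{\pi}}{3 e^{\frac{25}{108}}}.$$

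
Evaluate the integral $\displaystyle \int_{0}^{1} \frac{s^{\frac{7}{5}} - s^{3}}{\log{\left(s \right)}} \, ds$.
$- \log{\left(5 \right)} + \log{\left(3 \right)}$

Consider the one-parameter family: let $I(a) = \int_{0}^{1} \frac{s^{\frac{7}{5}} - s^{a}}{\log{\left(s \right)}} \, ds$.

Since $\dfrac{\partial}{\partial a}\,s^{a} = s^{a} \ln s$, the $\ln s$ in the denominator cancels and
$$\frac{dI}{da} = \int_{0}^{1} -1 s^{a} \, ds = -1 \left[\frac{s^{a+1}}{a+1}\right]_0^1 = - \frac{1}{a + 1}.$$

Integrating with respect to $a$ gives $I(a) = - \log{\left(\frac{5 a}{12} + \frac{5}{12} \right)} + C$.

At $a = \frac{7}{5}$ the integrand is identically $0$, so $I(\frac{7}{5}) = 0$. The closed form gives $0$, hence $C = 0$.

Setting $a = 3$:
$$I = - \log{\left(5 \right)} + \log{\left(3 \right)}.$$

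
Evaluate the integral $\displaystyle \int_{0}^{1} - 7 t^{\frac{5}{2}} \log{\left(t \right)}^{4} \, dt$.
$- \frac{768}{2401}$

Start from the elementary integral
$$J(a) = \int_{0}^{1} - 7 t^{a} \, dt = - \frac{7}{a + 1}.$$

Differentiating under the integral sign brings down a factor of $\ln t$:
$$\frac{dJ}{da} = \int_{0}^{1} - 7 t^{a} \log{\left(t \right)} \, dt = \frac{7}{\left(a + 1\right)^{2}}.$$

Repeating $4$ times in total — each differentiation brings down another $\ln t$ — gives
$$\frac{d^{4}J}{da^{4}} = \int_{0}^{1} - 7 t^{a} \log{\left(t \right)}^{4} \, dt = - \frac{168}{\left(a + 1\right)^{5}},$$
and the integrand here is exactly the target integrand, so $I = - \frac{168}{\left(a + 1\right)^{5}}$.

Setting $a = \frac{5}{2}$:
$$I = - \frac{768}{2401}.$$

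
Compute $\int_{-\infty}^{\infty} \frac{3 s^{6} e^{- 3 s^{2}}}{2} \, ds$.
$\frac{5 \sqrt{3} \sqrt{\pi}}{144}$

Begin with the known integral
$$J(a) = \int_{-\infty}^{\infty} \frac{3 e^{- a s^{2}}}{2} \, ds = \frac{3 \sqrt{\pi}}{2 \sqrt{a}}.$$

Differentiating under the integral sign brings down a factor of $(-s^2)$:
$$\frac{dJ}{da} = \int_{-\infty}^{\infty} - \frac{3 s^{2} e^{- a s^{2}}}{2} \, ds = - \frac{3 \sqrt{\pi}}{4 a^{\frac{3}{2}}}.$$

Repeating $3$ times in total — each differentiation brings down another $(-s^2)$ — gives
$$\frac{d^{3}J}{da^{3}} = \int_{-\infty}^{\infty} - \frac{3 s^{6} e^{- a s^{2}}}{2} \, ds = - \frac{45 \sqrt{\pi}}{16 a^{\frac{7}{2}}},$$
and the integrand here is $(-1)^{3}$ times the target integrand, so $I = (-1)^{3}\,\frac{d^{3}J}{da^{3}} = \frac{45 \sqrt{\pi}}{16 a^{\frac{7}{2}}}$.

Setting $a = 3$:
$$I = \frac{5 \sqrt{3} \sqrt{\pi}}{144}.$$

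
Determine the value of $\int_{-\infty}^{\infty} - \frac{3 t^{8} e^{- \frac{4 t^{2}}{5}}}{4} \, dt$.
$- \frac{196875 \sqrt{5} \sqrt{\pi}}{32768}$

Consider the simpler parametrised integral
$$J(a) = \int_{-\infty}^{\infty} - \frac{3 e^{- a t^{2}}}{4} \, dt = - \frac{3 \sqrt{\pi}}{4 \sqrt{a}}.$$

Differentiating under the integral sign brings down a factor of $(-t^2)$:
$$\frac{dJ}{da} = \int_{-\infty}^{\infty} \frac{3 t^{2} e^{- a t^{2}}}{4} \, dt = \frac{3 \sqrt{\pi}}{8 a^{\frac{3}{2}}}.$$

Repeating $4$ times in total — each differentiation brings down another $(-t^2)$ — gives
$$\frac{d^{4}J}{da^{4}} = \int_{-\infty}^{\infty} - \frac{3 t^{8} e^{- a t^{2}}}{4} \, dt = - \frac{315 \sqrt{\pi}}{64 a^{\frac{9}{2}}},$$
and the integrand here is exactly the target integrand, so $I = - \frac{315 \sqrt{\pi}}{64 a^{\frac{9}{2}}}$.

Setting $a = \frac{4}{5}$:
$$I = - \frac{196875 \sqrt{5} \sqrt{\pi}}{32768}.$$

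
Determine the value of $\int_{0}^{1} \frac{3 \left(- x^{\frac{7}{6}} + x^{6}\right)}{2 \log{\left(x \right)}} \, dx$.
$\log{\left(\frac{42 \sqrt{546}}{169} \right)}$

Replace the exponent $\frac{7}{6}$ by a parameter $a$: let $I(a) = \int_{0}^{1} \frac{3 \left(x^{6} - x^{a}\right)}{2 \log{\left(x \right)}} \, dx$.

Since $\dfrac{\partial}{\partial a}\,x^{a} = x^{a} \ln x$, the $\ln x$ in the denominator cancels and
$$\frac{dI}{da} = \int_{0}^{1} - \frac{3}{2} x^{a} \, dx = - \frac{3}{2} \left[\frac{x^{a+1}}{a+1}\right]_0^1 = - \frac{3}{2 a + 2}.$$

Integrating with respect to $a$ gives $I(a) = - \frac{3 \log{\left(a + 1 \right)}}{2} + \frac{3 \log{\left(7 \right)}}{2} + C$.

At $a = 6$ the integrand is identically $0$, so $I(6) = 0$. The closed form gives $0$, hence $C = 0$.

Setting $a = \frac{7}{6}$:
$$I = \log{\left(\frac{42 \sqrt{546}}{169} \right)}.$$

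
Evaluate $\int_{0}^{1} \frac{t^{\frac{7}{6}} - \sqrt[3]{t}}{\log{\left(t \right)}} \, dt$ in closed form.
$- \log{\left(\frac{8}{13} \right)}$

Replace the exponent $\frac{1}{3}$ by a parameter $a$: let $I(a) = \int_{0}^{1} \frac{t^{\frac{7}{6}} - t^{a}}{\log{\left(t \right)}} \, dt$.

Since $\dfrac{\partial}{\partial a}\,t^{a} = t^{a} \ln t$, the $\ln t$ in the denominator cancels and
$$\frac{dI}{da} = \int_{0}^{1} -1 t^{a} \, dt = -1 \left[\frac{t^{a+1}}{a+1}\right]_0^1 = - \frac{1}{a + 1}.$$

Integrating with respect to $a$ gives $I(a) = - \log{\left(\frac{6 a}{13} + \frac{6}{13} \right)} + C$.

At $a = \frac{7}{6}$ the integrand is identically $0$, so $I(\frac{7}{6}) = 0$. The closed form gives $0$, hence $C = 0$.

Setting $a = \frac{1}{3}$:
$$I = - \log{\left(\frac{8}{13} \right)}.$$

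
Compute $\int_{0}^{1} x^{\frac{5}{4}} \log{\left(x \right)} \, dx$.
$- \frac{16}{81}$

Consider the simpler parametrised integral
$$J(a) = \int_{0}^{1} x^{a} \, dx = \frac{1}{a + 1}.$$

Differentiating under the integral sign brings down a factor of $\ln x$:
$$\frac{dJ}{da} = \int_{0}^{1} x^{a} \log{\left(x \right)} \, dx = - \frac{1}{\left(a + 1\right)^{2}}.$$

The integral on the left is $I$, so $I = - \frac{1}{\left(a + 1\right)^{2}}$.

Setting $a = \frac{5}{4}$:
$$I = - \frac{16}{81}.$$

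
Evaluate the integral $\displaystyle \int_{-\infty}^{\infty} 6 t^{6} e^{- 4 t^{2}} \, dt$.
$\frac{45 \sqrt{\pi}}{512}$

Begin with the known integral
$$J(a) = \int_{-\infty}^{\infty} 6 e^{- a t^{2}} \, dt = \frac{6 \sqrt{\pi}}{\sqrt{a}}.$$

Differentiating under the integral sign brings down a factor of $(-t^2)$:
$$\frac{dJ}{da} = \int_{-\infty}^{\infty} - 6 t^{2} e^{- a t^{2}} \, dt = - \frac{3 \sqrt{\pi}}{a^{\frac{3}{2}}}.$$

Repeating $3$ times in total — each differentiation brings down another $(-t^2)$ — gives
$$\frac{d^{3}J}{da^{3}} = \int_{-\infty}^{\infty} - 6 t^{6} e^{- a t^{2}} \, dt = - \frac{45 \sqrt{\pi}}{4 a^{\frac{7}{2}}},$$
and the integrand here is $(-1)^{3}$ times the target integrand, so $I = (-1)^{3}\,\frac{d^{3}J}{da^{3}} = \frac{45 \sqrt{\pi}}{4 a^{\frac{7}{2}}}$.

Setting $a = 4$:
$$I = \frac{45 \sqrt{\pi}}{512}.$$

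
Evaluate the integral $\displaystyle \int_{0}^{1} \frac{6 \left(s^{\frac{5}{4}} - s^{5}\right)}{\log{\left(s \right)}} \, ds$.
$- \log{\left(\frac{262144}{729} \right)}$

Consider the one-parameter family: let $I(a) = \int_{0}^{1} \frac{6 \left(s^{\frac{5}{4}} - s^{a}\right)}{\log{\left(s \right)}} \, ds$.

Since $\dfrac{\partial}{\partial a}\,s^{a} = s^{a} \ln s$, the $\ln s$ in the denominator cancels and
$$\frac{dI}{da} = \int_{0}^{1} -6 s^{a} \, ds = -6 \left[\frac{s^{a+1}}{a+1}\right]_0^1 = - \frac{6}{a + 1}.$$

Integrating with respect to $a$ gives $I(a) = - \log{\left(\frac{4096 \left(a + 1\right)^{6}}{531441} \right)} + C$.

At $a = \frac{5}{4}$ the integrand is identically $0$, so $I(\frac{5}{4}) = 0$. The closed form gives $0$, hence $C = 0$.

Setting $a = 5$:
$$I = - \log{\left(\frac{262144}{729} \right)}.$$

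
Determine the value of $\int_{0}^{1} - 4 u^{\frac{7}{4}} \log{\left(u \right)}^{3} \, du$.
$\frac{6144}{14641}$

Consider the simpler parametrised integral
$$J(a) = \int_{0}^{1} - 4 u^{a} \, du = - \frac{4}{a + 1}.$$

Differentiating under the integral sign brings down a factor of $\ln u$:
$$\frac{dJ}{da} = \int_{0}^{1} - 4 u^{a} \log{\left(u \right)} \, du = \frac{4}{\left(a + 1\right)^{2}}.$$

Repeating $3$ times in total — each differentiation brings down another $\ln u$ — gives
$$\frac{d^{3}J}{da^{3}} = \int_{0}^{1} - 4 u^{a} \log{\left(u \right)}^{3} \, du = \frac{24}{\left(a + 1\right)^{4}},$$
and the integrand here is exactly the target integrand, so $I = \frac{24}{\left(a + 1\right)^{4}}$.

Setting $a = \frac{7}{4}$:
$$I = \frac{6144}{14641}.$$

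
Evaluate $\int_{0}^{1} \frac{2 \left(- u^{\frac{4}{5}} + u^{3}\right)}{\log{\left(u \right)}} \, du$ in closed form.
$\log{\left(\frac{400}{81} \right)}$

Replace the exponent $3$ by a parameter $a$: let $I(a) = \int_{0}^{1} \frac{2 \left(- u^{\frac{4}{5}} + u^{a}\right)}{\log{\left(u \right)}} \, du$.

Since $\dfrac{\partial}{\partial a}\,u^{a} = u^{a} \ln u$, the $\ln u$ in the denominator cancels and
$$\frac{dI}{da} = \int_{0}^{1} 2 u^{a} \, du = 2 \left[\frac{u^{a+1}}{a+1}\right]_0^1 = \frac{2}{a + 1}.$$

Integrating with respect to $a$ gives $I(a) = \log{\left(\frac{25 \left(a + 1\right)^{2}}{81} \right)} + C$.

At $a = \frac{4}{5}$ the integrand is identically $0$, so $I(\frac{4}{5}) = 0$. The closed form gives $0$, hence $C = 0$.

Setting $a = 3$:
$$I = \log{\left(\frac{400}{81} \right)}.$$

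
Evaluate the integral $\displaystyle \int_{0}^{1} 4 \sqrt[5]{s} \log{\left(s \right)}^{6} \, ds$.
$\frac{390625}{486}$

Start from the elementary integral
$$J(a) = \int_{0}^{1} 4 s^{a} \, ds = \frac{4}{a + 1}.$$

Differentiating under the integral sign brings down a factor of $\ln s$:
$$\frac{dJ}{da} = \int_{0}^{1} 4 s^{a} \log{\left(s \right)} \, ds = - \frac{4}{\left(a + 1\right)^{2}}.$$

Repeating $6$ times in total — each differentiation brings down another $\ln s$ — gives
$$\frac{d^{6}J}{da^{6}} = \int_{0}^{1} 4 s^{a} \log{\left(s \right)}^{6} \, ds = \frac{2880}{\left(a + 1\right)^{7}},$$
and the integrand here is exactly the target integrand, so $I = \frac{2880}{\left(a + 1\right)^{7}}$.

Setting $a = \frac{1}{5}$:
$$I = \frac{390625}{486}.$$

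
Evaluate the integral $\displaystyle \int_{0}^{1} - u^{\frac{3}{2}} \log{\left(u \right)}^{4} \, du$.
$- \frac{768}{3125}$

Begin with the known integral
$$J(a) = \int_{0}^{1} - u^{a} \, du = - \frac{1}{a + 1}.$$

Differentiating under the integral sign brings down a factor of $\ln u$:
$$\frac{dJ}{da} = \int_{0}^{1} - u^{a} \log{\left(u \right)} \, du = \frac{1}{\left(a + 1\right)^{2}}.$$

Repeating $4$ times in total — each differentiation brings down another $\ln u$ — gives
$$\frac{d^{4}J}{da^{4}} = \int_{0}^{1} - u^{a} \log{\left(u \right)}^{4} \, du = - \frac{24}{\left(a + 1\right)^{5}},$$
and the integrand here is exactly the target integrand, so $I = - \frac{24}{\left(a + 1\right)^{5}}$.

Setting $a = \frac{3}{2}$:
$$I = - \frac{768}{3125}.$$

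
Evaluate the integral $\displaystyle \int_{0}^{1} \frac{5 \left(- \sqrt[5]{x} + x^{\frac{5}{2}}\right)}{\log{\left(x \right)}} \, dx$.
$\log{\left(\frac{52521875}{248832} \right)}$

Introduce a parameter $a$ in the exponent: let $I(a) = \int_{0}^{1} \frac{5 \left(- \sqrt[5]{x} + x^{a}\right)}{\log{\left(x \right)}} \, dx$.

Since $\dfrac{\partial}{\partial a}\,x^{a} = x^{a} \ln x$, the $\ln x$ in the denominator cancels and
$$\frac{dI}{da} = \int_{0}^{1} 5 x^{a} \, dx = 5 \left[\frac{x^{a+1}}{a+1}\right]_0^1 = \frac{5}{a + 1}.$$

Integrating with respect to $a$ gives $I(a) = \log{\left(\frac{3125 \left(a + 1\right)^{5}}{7776} \right)} + C$.

At $a = \frac{1}{5}$ the integrand is identically $0$, so $I(\frac{1}{5}) = 0$. The closed form gives $0$, hence $C = 0$.

Setting $a = \frac{5}{2}$:
$$I = \log{\left(\frac{52521875}{248832} \right)}.$$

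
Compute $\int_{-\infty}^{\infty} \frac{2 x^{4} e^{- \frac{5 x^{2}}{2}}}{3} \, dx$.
$\frac{2 \sqrt{10} \sqrt{\pi}}{125}$

Start from the elementary integral
$$J(a) = \int_{-\infty}^{\infty} \frac{2 e^{- a x^{2}}}{3} \, dx = \frac{2 \sqrt{\pi}}{3 \sqrt{a}}.$$

Differentiating under the integral sign brings down a factor of $(-x^2)$:
$$\frac{dJ}{da} = \int_{-\infty}^{\infty} - \frac{2 x^{2} e^{- a x^{2}}}{3} \, dx = - \frac{\sqrt{\pi}}{3 a^{\frac{3}{2}}}.$$

Repeating twice in total — each differentiation brings down another $(-x^2)$ — gives
$$\frac{d^{2}J}{da^{2}} = \int_{-\infty}^{\infty} \frac{2 x^{4} e^{- a x^{2}}}{3} \, dx = \frac{\sqrt{\pi}}{2 a^{\frac{5}{2}}},$$
and the integrand here is exactly the target integrand, so $I = \frac{\sqrt{\pi}}{2 a^{\frac{5}{2}}}$.

Setting $a = \frac{5}{2}$:
$$I = \frac{2 \sqrt{10} \sqrt{\pi}}{125}.$$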